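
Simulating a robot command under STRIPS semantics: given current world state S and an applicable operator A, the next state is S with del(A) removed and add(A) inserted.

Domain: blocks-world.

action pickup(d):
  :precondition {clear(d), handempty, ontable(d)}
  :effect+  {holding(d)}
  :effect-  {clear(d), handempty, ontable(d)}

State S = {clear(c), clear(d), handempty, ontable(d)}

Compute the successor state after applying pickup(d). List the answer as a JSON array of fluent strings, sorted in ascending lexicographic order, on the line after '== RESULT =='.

Compute (S \ del) ∪ add:
  pre ⊆ S: {clear(d), handempty, ontable(d)} ⊆ S  — applicable
  S \ del = {clear(c)}
  ∪ add   = {clear(c), holding(d)}

== RESULT ==
["clear(c)", "holding(d)"]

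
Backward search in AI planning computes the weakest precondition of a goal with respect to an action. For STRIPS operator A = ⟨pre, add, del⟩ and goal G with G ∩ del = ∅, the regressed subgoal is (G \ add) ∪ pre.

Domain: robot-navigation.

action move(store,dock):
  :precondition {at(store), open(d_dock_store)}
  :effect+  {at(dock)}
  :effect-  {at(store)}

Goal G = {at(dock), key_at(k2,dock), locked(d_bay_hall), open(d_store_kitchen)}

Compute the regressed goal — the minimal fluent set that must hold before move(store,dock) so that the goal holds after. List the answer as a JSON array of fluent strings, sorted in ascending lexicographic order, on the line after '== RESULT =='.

Compute (G \ add) ∪ pre:
  G ∩ del = {}  (empty — regression defined)
  G \ add = {at(dock), key_at(k2,dock), locked(d_bay_hall), open(d_store_kitchen)} \ {at(dock)} = {key_at(k2,dock), locked(d_bay_hall), open(d_store_kitchen)}
  ∪ pre   = {key_at(k2,dock), locked(d_bay_hall), open(d_store_kitchen)} ∪ {at(store), open(d_dock_store)}
          = {at(store), key_at(k2,dock), locked(d_bay_hall), open(d_dock_store), open(d_store_kitchen)}

== RESULT ==
["at(store)", "key_at(k2,dock)", "locked(d_bay_hall)", "open(d_dock_store)", "open(d_store_kitchen)"]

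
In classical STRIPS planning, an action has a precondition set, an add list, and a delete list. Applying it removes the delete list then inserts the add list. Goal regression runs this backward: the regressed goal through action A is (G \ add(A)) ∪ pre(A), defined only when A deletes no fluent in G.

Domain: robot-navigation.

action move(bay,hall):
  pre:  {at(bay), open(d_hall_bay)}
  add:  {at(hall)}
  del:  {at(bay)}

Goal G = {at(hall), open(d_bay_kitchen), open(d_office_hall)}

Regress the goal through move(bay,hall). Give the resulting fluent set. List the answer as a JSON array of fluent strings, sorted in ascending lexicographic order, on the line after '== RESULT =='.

Regress:
  G ∩ del = {}  (empty — regression defined)
  G \ add = {at(hall), open(d_bay_kitchen), open(d_office_hall)} \ {at(hall)} = {open(d_bay_kitchen), open(d_office_hall)}
  ∪ pre   = {open(d_bay_kitchen), open(d_office_hall)} ∪ {at(bay), open(d_hall_bay)}
          = {at(bay), open(d_bay_kitchen), open(d_hall_bay), open(d_office_hall)}

== RESULT ==
["at(bay)", "open(d_bay_kitchen)", "open(d_hall_bay)", "open(d_office_hall)"]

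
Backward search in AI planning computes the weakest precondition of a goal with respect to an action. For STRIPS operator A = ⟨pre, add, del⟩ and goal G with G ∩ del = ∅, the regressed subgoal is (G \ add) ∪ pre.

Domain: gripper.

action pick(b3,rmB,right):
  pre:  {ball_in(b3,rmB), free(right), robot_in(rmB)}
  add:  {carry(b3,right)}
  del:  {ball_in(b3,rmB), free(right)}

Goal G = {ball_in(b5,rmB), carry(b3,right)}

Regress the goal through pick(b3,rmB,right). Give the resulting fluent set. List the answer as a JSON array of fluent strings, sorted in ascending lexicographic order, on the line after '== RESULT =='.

Compute (G \ add) ∪ pre:
  G ∩ del = {}  (empty — regression defined)
  G \ add = {ball_in(b5,rmB), carry(b3,right)} \ {carry(b3,right)} = {ball_in(b5,rmB)}
  ∪ pre   = {ball_in(b5,rmB)} ∪ {ball_in(b3,rmB), free(right), robot_in(rmB)}
          = {ball_in(b3,rmB), ball_in(b5,rmB), free(right), robot_in(rmB)}

== RESULT ==
["ball_in(b3,rmB)", "ball_in(b5,rmB)", "free(right)", "robot_in(rmB)"]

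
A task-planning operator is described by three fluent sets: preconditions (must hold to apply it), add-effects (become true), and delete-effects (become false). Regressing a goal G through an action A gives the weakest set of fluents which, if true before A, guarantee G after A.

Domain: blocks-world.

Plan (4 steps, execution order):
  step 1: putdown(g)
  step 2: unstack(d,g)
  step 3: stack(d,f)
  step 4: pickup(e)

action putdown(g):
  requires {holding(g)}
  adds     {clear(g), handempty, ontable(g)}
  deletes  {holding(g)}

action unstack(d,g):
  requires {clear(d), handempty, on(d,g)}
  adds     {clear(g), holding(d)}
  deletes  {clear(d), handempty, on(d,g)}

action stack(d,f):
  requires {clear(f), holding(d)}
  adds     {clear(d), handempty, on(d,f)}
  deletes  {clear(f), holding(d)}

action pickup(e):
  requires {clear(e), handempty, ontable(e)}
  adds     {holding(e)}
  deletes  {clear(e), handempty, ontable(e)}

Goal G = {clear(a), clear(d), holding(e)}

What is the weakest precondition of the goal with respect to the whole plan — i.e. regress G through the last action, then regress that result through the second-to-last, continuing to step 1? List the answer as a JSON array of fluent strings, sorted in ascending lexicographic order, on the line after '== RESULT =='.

Regress step by step:
  through step 4 (pickup(e)): drop {holding(e)}, keep {clear(a), clear(d)}, require {clear(e), handempty, ontable(e)}
    → {clear(a), clear(d), clear(e), handempty, ontable(e)}
  through step 3 (stack(d,f)): drop {clear(d), handempty}, keep {clear(a), clear(e), ontable(e)}, require {clear(f), holding(d)}
    → {clear(a), clear(e), clear(f), holding(d), ontable(e)}
  through step 2 (unstack(d,g)): drop {holding(d)}, keep {clear(a), clear(e), clear(f), ontable(e)}, require {clear(d), handempty, on(d,g)}
    → {clear(a), clear(d), clear(e), clear(f), handempty, on(d,g), ontable(e)}
  through step 1 (putdown(g)): drop {handempty}, keep {clear(a), clear(d), clear(e), clear(f), on(d,g), ontable(e)}, require {holding(g)}
    → {clear(a), clear(d), clear(e), clear(f), holding(g), on(d,g), ontable(e)}

== RESULT ==
["clear(a)", "clear(d)", "clear(e)", "clear(f)", "holding(g)", "on(d,g)", "ontable(e)"]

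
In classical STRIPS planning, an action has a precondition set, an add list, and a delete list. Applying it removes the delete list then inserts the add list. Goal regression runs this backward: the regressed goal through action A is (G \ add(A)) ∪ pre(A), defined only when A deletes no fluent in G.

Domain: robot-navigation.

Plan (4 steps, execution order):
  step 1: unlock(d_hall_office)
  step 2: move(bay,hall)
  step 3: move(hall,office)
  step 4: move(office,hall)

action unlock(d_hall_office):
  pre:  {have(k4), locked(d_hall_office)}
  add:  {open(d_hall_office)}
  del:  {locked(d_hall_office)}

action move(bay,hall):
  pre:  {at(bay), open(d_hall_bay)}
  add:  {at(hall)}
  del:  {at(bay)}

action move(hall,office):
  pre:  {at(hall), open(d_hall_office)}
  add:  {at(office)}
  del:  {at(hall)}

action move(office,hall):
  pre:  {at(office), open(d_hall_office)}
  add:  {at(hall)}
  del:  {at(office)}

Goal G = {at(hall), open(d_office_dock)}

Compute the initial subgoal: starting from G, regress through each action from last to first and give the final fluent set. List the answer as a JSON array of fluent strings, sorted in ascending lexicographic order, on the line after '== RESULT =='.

Regress step by step:
  through step 4 (move(office,hall)): drop {at(hall)}, keep {open(d_office_dock)}, require {at(office), open(d_hall_office)}
    → {at(office), open(d_hall_office), open(d_office_dock)}
  through step 3 (move(hall,office)): drop {at(office)}, keep {open(d_hall_office), open(d_office_dock)}, require {at(hall), open(d_hall_office)}
    → {at(hall), open(d_hall_office), open(d_office_dock)}
  through step 2 (move(bay,hall)): drop {at(hall)}, keep {open(d_hall_office), open(d_office_dock)}, require {at(bay), open(d_hall_bay)}
    → {at(bay), open(d_hall_bay), open(d_hall_office), open(d_office_dock)}
  through step 1 (unlock(d_hall_office)): drop {open(d_hall_office)}, keep {at(bay), open(d_hall_bay), open(d_office_dock)}, require {have(k4), locked(d_hall_office)}
    → {at(bay), have(k4), locked(d_hall_office), open(d_hall_bay), open(d_office_dock)}

== RESULT ==
["at(bay)", "have(k4)", "locked(d_hall_office)", "open(d_hall_bay)", "open(d_office_dock)"]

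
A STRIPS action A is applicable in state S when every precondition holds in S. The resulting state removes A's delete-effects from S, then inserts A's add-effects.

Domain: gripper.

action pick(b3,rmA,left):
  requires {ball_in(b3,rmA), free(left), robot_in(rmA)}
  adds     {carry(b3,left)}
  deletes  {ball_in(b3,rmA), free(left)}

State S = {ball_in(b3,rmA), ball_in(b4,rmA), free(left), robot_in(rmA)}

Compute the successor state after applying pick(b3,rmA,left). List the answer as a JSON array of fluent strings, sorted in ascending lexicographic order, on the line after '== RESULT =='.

Compute (S \ del) ∪ add:
  pre ⊆ S: {ball_in(b3,rmA), free(left), robot_in(rmA)} ⊆ S  — applicable
  S \ del = {ball_in(b4,rmA), robot_in(rmA)}
  ∪ add   = {ball_in(b4,rmA), carry(b3,left), robot_in(rmA)}

== RESULT ==
["ball_in(b4,rmA)", "carry(b3,left)", "robot_in(rmA)"]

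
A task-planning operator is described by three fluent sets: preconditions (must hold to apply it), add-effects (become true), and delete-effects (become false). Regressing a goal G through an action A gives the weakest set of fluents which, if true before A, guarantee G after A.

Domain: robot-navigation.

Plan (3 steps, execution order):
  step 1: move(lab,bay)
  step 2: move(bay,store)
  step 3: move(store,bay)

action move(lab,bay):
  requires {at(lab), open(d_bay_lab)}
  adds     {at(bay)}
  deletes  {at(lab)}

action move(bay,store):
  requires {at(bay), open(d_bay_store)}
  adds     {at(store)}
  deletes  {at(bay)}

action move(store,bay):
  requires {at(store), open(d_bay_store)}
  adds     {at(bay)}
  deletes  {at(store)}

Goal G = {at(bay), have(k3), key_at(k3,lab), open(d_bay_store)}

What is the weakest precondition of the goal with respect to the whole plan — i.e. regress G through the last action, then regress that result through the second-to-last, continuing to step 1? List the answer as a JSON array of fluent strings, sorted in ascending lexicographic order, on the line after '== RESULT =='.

Work backward from the goal:
  through step 3 (move(store,bay)): drop {at(bay)}, keep {have(k3), key_at(k3,lab), open(d_bay_store)}, require {at(store), open(d_bay_store)}
    → {at(store), have(k3), key_at(k3,lab), open(d_bay_store)}
  through step 2 (move(bay,store)): drop {at(store)}, keep {have(k3), key_at(k3,lab), open(d_bay_store)}, require {at(bay), open(d_bay_store)}
    → {at(bay), have(k3), key_at(k3,lab), open(d_bay_store)}
  through step 1 (move(lab,bay)): drop {at(bay)}, keep {have(k3), key_at(k3,lab), open(d_bay_store)}, require {at(lab), open(d_bay_lab)}
    → {at(lab), have(k3), key_at(k3,lab), open(d_bay_lab), open(d_bay_store)}

== RESULT ==
["at(lab)", "have(k3)", "key_at(k3,lab)", "open(d_bay_lab)", "open(d_bay_store)"]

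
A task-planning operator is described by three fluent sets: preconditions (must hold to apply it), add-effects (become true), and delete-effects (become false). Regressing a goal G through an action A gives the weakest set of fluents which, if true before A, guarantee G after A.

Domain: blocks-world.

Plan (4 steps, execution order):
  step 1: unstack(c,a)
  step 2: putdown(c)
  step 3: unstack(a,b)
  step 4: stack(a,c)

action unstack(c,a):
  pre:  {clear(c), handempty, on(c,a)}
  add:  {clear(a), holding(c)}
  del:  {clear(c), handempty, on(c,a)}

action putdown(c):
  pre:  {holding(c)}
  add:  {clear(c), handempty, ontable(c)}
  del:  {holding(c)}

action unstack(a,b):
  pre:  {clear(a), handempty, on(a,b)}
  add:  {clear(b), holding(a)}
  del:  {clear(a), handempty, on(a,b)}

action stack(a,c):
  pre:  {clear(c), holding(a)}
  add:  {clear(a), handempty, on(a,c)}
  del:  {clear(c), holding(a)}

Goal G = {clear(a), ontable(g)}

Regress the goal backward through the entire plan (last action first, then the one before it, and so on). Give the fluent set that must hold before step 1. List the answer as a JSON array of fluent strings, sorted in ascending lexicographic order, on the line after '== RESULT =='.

Regress step by step:
  through step 4 (stack(a,c)): drop {clear(a)}, keep {ontable(g)}, require {clear(c), holding(a)}
    → {clear(c), holding(a), ontable(g)}
  through step 3 (unstack(a,b)): drop {holding(a)}, keep {clear(c), ontable(g)}, require {clear(a), handempty, on(a,b)}
    → {clear(a), clear(c), handempty, on(a,b), ontable(g)}
  through step 2 (putdown(c)): drop {clear(c), handempty}, keep {clear(a), on(a,b), ontable(g)}, require {holding(c)}
    → {clear(a), holding(c), on(a,b), ontable(g)}
  through step 1 (unstack(c,a)): drop {clear(a), holding(c)}, keep {on(a,b), ontable(g)}, require {clear(c), handempty, on(c,a)}
    → {clear(c), handempty, on(a,b), on(c,a), ontable(g)}

== RESULT ==
["clear(c)", "handempty", "on(a,b)", "on(c,a)", "ontable(g)"]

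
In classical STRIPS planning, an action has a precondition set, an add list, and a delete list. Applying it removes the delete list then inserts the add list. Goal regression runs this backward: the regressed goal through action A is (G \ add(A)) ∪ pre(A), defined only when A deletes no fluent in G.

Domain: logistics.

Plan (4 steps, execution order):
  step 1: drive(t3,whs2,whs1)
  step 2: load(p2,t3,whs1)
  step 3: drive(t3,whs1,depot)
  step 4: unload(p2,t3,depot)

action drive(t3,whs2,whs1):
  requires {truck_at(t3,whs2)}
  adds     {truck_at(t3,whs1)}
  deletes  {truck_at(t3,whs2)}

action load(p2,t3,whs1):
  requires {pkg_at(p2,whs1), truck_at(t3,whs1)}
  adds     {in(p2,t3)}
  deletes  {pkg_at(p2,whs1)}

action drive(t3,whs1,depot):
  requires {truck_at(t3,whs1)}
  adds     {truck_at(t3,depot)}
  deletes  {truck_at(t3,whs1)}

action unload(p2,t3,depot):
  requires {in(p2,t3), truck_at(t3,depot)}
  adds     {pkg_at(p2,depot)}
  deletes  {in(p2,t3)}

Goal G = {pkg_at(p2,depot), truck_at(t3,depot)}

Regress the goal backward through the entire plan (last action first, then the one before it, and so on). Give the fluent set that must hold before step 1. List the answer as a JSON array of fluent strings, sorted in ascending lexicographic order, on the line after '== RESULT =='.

Regress step by step:
  through step 4 (unload(p2,t3,depot)): drop {pkg_at(p2,depot)}, keep {truck_at(t3,depot)}, require {in(p2,t3), truck_at(t3,depot)}
    → {in(p2,t3), truck_at(t3,depot)}
  through step 3 (drive(t3,whs1,depot)): drop {truck_at(t3,depot)}, keep {in(p2,t3)}, require {truck_at(t3,whs1)}
    → {in(p2,t3), truck_at(t3,whs1)}
  through step 2 (load(p2,t3,whs1)): drop {in(p2,t3)}, keep {truck_at(t3,whs1)}, require {pkg_at(p2,whs1), truck_at(t3,whs1)}
    → {pkg_at(p2,whs1), truck_at(t3,whs1)}
  through step 1 (drive(t3,whs2,whs1)): drop {truck_at(t3,whs1)}, keep {pkg_at(p2,whs1)}, require {truck_at(t3,whs2)}
    → {pkg_at(p2,whs1), truck_at(t3,whs2)}

== RESULT ==
["pkg_at(p2,whs1)", "truck_at(t3,whs2)"]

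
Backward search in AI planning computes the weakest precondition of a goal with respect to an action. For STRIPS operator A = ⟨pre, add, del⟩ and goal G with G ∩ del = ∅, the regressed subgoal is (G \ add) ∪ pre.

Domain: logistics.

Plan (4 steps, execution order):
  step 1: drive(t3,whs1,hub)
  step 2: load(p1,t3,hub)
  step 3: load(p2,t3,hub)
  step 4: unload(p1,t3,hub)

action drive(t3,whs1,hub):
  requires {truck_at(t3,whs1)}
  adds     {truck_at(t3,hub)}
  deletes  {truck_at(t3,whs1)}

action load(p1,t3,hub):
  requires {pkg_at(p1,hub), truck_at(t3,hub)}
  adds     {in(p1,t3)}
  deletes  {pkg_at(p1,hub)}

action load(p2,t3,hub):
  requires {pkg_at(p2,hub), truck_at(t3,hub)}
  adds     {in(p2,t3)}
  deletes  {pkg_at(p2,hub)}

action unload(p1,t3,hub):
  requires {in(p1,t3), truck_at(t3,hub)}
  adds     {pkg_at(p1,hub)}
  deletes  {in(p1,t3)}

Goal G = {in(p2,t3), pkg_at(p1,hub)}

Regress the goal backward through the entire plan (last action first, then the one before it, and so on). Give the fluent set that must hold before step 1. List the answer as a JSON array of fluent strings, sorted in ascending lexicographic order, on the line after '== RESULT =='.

Regress step by step:
  through step 4 (unload(p1,t3,hub)): drop {pkg_at(p1,hub)}, keep {in(p2,t3)}, require {in(p1,t3), truck_at(t3,hub)}
    → {in(p1,t3), in(p2,t3), truck_at(t3,hub)}
  through step 3 (load(p2,t3,hub)): drop {in(p2,t3)}, keep {in(p1,t3), truck_at(t3,hub)}, require {pkg_at(p2,hub), truck_at(t3,hub)}
    → {in(p1,t3), pkg_at(p2,hub), truck_at(t3,hub)}
  through step 2 (load(p1,t3,hub)): drop {in(p1,t3)}, keep {pkg_at(p2,hub), truck_at(t3,hub)}, require {pkg_at(p1,hub), truck_at(t3,hub)}
    → {pkg_at(p1,hub), pkg_at(p2,hub), truck_at(t3,hub)}
  through step 1 (drive(t3,whs1,hub)): drop {truck_at(t3,hub)}, keep {pkg_at(p1,hub), pkg_at(p2,hub)}, require {truck_at(t3,whs1)}
    → {pkg_at(p1,hub), pkg_at(p2,hub), truck_at(t3,whs1)}

== RESULT ==
["pkg_at(p1,hub)", "pkg_at(p2,hub)", "truck_at(t3,whs1)"]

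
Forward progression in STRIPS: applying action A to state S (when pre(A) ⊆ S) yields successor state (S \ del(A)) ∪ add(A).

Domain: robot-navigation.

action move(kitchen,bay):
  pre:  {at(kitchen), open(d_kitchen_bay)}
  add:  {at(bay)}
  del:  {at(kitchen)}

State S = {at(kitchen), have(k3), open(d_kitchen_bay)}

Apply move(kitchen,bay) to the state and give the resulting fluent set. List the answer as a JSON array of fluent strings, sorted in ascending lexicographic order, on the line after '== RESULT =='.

Progress:
  pre ⊆ S: {at(kitchen), open(d_kitchen_bay)} ⊆ S  — applicable
  S \ del = {have(k3), open(d_kitchen_bay)}
  ∪ add   = {at(bay), have(k3), open(d_kitchen_bay)}

== RESULT ==
["at(bay)", "have(k3)", "open(d_kitchen_bay)"]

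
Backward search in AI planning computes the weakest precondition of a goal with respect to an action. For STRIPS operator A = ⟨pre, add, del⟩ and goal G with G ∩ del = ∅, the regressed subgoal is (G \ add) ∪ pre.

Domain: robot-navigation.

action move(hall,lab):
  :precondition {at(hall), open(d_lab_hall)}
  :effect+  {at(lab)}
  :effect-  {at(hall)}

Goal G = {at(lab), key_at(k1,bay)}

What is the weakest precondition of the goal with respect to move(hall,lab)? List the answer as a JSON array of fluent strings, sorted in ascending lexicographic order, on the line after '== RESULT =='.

Regress:
  G ∩ del = {}  (empty — regression defined)
  G \ add = {at(lab), key_at(k1,bay)} \ {at(lab)} = {key_at(k1,bay)}
  ∪ pre   = {key_at(k1,bay)} ∪ {at(hall), open(d_lab_hall)}
          = {at(hall), key_at(k1,bay), open(d_lab_hall)}

== RESULT ==
["at(hall)", "key_at(k1,bay)", "open(d_lab_hall)"]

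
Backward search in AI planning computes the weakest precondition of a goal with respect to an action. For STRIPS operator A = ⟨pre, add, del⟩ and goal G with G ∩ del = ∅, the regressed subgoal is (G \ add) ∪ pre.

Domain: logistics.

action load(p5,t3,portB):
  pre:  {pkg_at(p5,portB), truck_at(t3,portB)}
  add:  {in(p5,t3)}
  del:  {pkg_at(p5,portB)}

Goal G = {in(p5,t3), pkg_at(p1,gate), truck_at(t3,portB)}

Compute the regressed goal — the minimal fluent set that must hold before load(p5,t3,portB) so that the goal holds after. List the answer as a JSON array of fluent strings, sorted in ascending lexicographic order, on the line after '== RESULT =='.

Regress:
  G ∩ del = {}  (empty — regression defined)
  G \ add = {in(p5,t3), pkg_at(p1,gate), truck_at(t3,portB)} \ {in(p5,t3)} = {pkg_at(p1,gate), truck_at(t3,portB)}
  ∪ pre   = {pkg_at(p1,gate), truck_at(t3,portB)} ∪ {pkg_at(p5,portB), truck_at(t3,portB)}
          = {pkg_at(p1,gate), pkg_at(p5,portB), truck_at(t3,portB)}

== RESULT ==
["pkg_at(p1,gate)", "pkg_at(p5,portB)", "truck_at(t3,portB)"]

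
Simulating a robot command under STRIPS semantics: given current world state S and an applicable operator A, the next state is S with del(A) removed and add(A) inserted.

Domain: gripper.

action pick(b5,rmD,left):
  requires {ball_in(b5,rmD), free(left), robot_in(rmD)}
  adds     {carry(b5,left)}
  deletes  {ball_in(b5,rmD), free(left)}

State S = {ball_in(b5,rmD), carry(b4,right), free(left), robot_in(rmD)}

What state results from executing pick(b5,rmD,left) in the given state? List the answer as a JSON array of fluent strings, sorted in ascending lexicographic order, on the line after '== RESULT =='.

Compute (S \ del) ∪ add:
  pre ⊆ S: {ball_in(b5,rmD), free(left), robot_in(rmD)} ⊆ S  — applicable
  S \ del = {carry(b4,right), robot_in(rmD)}
  ∪ add   = {carry(b4,right), carry(b5,left), robot_in(rmD)}

== RESULT ==
["carry(b4,right)", "carry(b5,left)", "robot_in(rmD)"]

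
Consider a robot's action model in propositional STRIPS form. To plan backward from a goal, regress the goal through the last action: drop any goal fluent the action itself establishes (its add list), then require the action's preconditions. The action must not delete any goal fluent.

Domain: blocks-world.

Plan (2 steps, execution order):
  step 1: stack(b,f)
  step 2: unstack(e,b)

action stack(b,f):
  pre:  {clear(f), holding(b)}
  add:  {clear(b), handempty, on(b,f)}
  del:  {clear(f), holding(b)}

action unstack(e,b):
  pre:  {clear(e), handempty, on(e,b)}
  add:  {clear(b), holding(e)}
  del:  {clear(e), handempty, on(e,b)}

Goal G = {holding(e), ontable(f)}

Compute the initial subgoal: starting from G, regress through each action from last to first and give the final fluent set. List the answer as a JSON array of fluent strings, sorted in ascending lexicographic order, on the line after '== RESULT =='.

Regress step by step:
  through step 2 (unstack(e,b)): drop {holding(e)}, keep {ontable(f)}, require {clear(e), handempty, on(e,b)}
    → {clear(e), handempty, on(e,b), ontable(f)}
  through step 1 (stack(b,f)): drop {handempty}, keep {clear(e), on(e,b), ontable(f)}, require {clear(f), holding(b)}
    → {clear(e), clear(f), holding(b), on(e,b), ontable(f)}

== RESULT ==
["clear(e)", "clear(f)", "holding(b)", "on(e,b)", "ontable(f)"]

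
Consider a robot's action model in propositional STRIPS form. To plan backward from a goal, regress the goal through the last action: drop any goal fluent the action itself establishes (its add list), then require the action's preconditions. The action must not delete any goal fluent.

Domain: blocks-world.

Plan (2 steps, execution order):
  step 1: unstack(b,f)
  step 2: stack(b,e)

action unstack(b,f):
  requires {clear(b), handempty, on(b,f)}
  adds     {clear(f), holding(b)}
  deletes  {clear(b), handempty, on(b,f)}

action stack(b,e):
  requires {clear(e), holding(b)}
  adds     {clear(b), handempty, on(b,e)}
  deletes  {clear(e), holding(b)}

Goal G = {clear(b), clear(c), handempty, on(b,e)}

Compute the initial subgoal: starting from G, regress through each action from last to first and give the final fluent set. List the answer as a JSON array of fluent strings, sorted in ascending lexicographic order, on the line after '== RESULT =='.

Work backward from the goal:
  through step 2 (stack(b,e)): drop {clear(b), handempty, on(b,e)}, keep {clear(c)}, require {clear(e), holding(b)}
    → {clear(c), clear(e), holding(b)}
  through step 1 (unstack(b,f)): drop {holding(b)}, keep {clear(c), clear(e)}, require {clear(b), handempty, on(b,f)}
    → {clear(b), clear(c), clear(e), handempty, on(b,f)}

== RESULT ==
["clear(b)", "clear(c)", "clear(e)", "handempty", "on(b,f)"]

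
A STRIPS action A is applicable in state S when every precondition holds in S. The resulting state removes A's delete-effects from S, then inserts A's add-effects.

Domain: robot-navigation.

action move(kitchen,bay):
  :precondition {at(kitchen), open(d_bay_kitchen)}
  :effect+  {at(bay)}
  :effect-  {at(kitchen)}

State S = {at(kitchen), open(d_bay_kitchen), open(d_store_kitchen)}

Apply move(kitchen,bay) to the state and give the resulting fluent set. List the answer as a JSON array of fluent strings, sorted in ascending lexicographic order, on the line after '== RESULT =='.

Compute (S \ del) ∪ add:
  pre ⊆ S: {at(kitchen), open(d_bay_kitchen)} ⊆ S  — applicable
  S \ del = {open(d_bay_kitchen), open(d_store_kitchen)}
  ∪ add   = {at(bay), open(d_bay_kitchen), open(d_store_kitchen)}

== RESULT ==
["at(bay)", "open(d_bay_kitchen)", "open(d_store_kitchen)"]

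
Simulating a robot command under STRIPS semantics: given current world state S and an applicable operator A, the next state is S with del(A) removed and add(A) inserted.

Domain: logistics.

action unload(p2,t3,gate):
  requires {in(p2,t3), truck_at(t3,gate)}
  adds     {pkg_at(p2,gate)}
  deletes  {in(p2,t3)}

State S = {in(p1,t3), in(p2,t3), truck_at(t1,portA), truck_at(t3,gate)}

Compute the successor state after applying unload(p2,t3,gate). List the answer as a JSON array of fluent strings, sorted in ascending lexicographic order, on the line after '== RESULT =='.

Compute (S \ del) ∪ add:
  pre ⊆ S: {in(p2,t3), truck_at(t3,gate)} ⊆ S  — applicable
  S \ del = {in(p1,t3), truck_at(t1,portA), truck_at(t3,gate)}
  ∪ add   = {in(p1,t3), pkg_at(p2,gate), truck_at(t1,portA), truck_at(t3,gate)}

== RESULT ==
["in(p1,t3)", "pkg_at(p2,gate)", "truck_at(t1,portA)", "truck_at(t3,gate)"]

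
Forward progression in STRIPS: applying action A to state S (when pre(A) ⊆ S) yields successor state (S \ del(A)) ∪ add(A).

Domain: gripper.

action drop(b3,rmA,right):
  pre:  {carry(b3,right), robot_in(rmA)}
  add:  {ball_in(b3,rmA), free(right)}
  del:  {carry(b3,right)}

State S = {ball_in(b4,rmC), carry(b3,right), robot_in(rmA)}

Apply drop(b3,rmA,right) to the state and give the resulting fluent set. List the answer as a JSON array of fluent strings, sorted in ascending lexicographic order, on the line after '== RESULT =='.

Progress:
  pre ⊆ S: {carry(b3,right), robot_in(rmA)} ⊆ S  — applicable
  S \ del = {ball_in(b4,rmC), robot_in(rmA)}
  ∪ add   = {ball_in(b3,rmA), ball_in(b4,rmC), free(right), robot_in(rmA)}

== RESULT ==
["ball_in(b3,rmA)", "ball_in(b4,rmC)", "free(right)", "robot_in(rmA)"]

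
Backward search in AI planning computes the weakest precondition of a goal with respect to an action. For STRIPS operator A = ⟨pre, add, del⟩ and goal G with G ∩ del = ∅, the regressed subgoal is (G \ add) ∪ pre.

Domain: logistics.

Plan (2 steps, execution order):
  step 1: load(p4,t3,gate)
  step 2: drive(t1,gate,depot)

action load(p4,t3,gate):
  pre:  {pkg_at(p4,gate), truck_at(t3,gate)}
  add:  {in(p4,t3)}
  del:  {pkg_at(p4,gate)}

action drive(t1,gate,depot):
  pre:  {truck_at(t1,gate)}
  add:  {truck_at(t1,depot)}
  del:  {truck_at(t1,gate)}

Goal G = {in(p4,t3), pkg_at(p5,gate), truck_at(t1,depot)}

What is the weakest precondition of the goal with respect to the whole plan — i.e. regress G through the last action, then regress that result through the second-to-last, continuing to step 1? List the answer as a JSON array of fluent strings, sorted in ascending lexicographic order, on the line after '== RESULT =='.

Regress step by step:
  through step 2 (drive(t1,gate,depot)): drop {truck_at(t1,depot)}, keep {in(p4,t3), pkg_at(p5,gate)}, require {truck_at(t1,gate)}
    → {in(p4,t3), pkg_at(p5,gate), truck_at(t1,gate)}
  through step 1 (load(p4,t3,gate)): drop {in(p4,t3)}, keep {pkg_at(p5,gate), truck_at(t1,gate)}, require {pkg_at(p4,gate), truck_at(t3,gate)}
    → {pkg_at(p4,gate), pkg_at(p5,gate), truck_at(t1,gate), truck_at(t3,gate)}

== RESULT ==
["pkg_at(p4,gate)", "pkg_at(p5,gate)", "truck_at(t1,gate)", "truck_at(t3,gate)"]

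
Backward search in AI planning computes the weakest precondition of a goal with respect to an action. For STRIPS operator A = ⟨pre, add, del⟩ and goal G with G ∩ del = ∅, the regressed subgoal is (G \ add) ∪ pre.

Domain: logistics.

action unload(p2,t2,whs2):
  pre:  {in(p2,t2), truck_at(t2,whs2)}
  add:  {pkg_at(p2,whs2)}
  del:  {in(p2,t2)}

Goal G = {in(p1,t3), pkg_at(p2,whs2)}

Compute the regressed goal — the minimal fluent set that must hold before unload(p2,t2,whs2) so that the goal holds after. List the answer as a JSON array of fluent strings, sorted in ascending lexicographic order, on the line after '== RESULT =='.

Regress:
  G ∩ del = {}  (empty — regression defined)
  G \ add = {in(p1,t3), pkg_at(p2,whs2)} \ {pkg_at(p2,whs2)} = {in(p1,t3)}
  ∪ pre   = {in(p1,t3)} ∪ {in(p2,t2), truck_at(t2,whs2)}
          = {in(p1,t3), in(p2,t2), truck_at(t2,whs2)}

== RESULT ==
["in(p1,t3)", "in(p2,t2)", "truck_at(t2,whs2)"]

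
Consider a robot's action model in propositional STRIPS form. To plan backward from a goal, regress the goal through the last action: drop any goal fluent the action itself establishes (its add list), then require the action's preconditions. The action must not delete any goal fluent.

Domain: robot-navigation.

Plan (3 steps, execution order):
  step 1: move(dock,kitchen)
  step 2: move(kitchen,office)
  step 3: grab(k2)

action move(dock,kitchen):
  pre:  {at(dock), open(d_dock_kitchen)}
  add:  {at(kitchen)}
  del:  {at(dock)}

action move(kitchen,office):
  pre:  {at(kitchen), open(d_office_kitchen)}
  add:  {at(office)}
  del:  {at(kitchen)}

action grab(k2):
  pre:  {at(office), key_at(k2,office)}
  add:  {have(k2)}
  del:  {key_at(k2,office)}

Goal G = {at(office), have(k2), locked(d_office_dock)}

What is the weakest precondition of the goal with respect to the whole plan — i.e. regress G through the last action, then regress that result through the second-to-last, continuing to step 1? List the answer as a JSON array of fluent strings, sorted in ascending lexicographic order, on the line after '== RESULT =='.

Regress step by step:
  through step 3 (grab(k2)): drop {have(k2)}, keep {at(office), locked(d_office_dock)}, require {at(office), key_at(k2,office)}
    → {at(office), key_at(k2,office), locked(d_office_dock)}
  through step 2 (move(kitchen,office)): drop {at(office)}, keep {key_at(k2,office), locked(d_office_dock)}, require {at(kitchen), open(d_office_kitchen)}
    → {at(kitchen), key_at(k2,office), locked(d_office_dock), open(d_office_kitchen)}
  through step 1 (move(dock,kitchen)): drop {at(kitchen)}, keep {key_at(k2,office), locked(d_office_dock), open(d_office_kitchen)}, require {at(dock), open(d_dock_kitchen)}
    → {at(dock), key_at(k2,office), locked(d_office_dock), open(d_dock_kitchen), open(d_office_kitchen)}

== RESULT ==
["at(dock)", "key_at(k2,office)", "locked(d_office_dock)", "open(d_dock_kitchen)", "open(d_office_kitchen)"]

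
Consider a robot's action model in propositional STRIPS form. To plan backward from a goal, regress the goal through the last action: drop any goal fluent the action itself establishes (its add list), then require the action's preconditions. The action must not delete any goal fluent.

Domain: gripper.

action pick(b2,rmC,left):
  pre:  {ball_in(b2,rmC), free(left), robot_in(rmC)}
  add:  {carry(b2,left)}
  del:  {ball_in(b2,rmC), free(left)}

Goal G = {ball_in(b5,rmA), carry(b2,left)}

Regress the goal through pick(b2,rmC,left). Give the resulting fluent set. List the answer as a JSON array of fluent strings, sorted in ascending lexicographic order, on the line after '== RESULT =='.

Compute (G \ add) ∪ pre:
  G ∩ del = {}  (empty — regression defined)
  G \ add = {ball_in(b5,rmA), carry(b2,left)} \ {carry(b2,left)} = {ball_in(b5,rmA)}
  ∪ pre   = {ball_in(b5,rmA)} ∪ {ball_in(b2,rmC), free(left), robot_in(rmC)}
          = {ball_in(b2,rmC), ball_in(b5,rmA), free(left), robot_in(rmC)}

== RESULT ==
["ball_in(b2,rmC)", "ball_in(b5,rmA)", "free(left)", "robot_in(rmC)"]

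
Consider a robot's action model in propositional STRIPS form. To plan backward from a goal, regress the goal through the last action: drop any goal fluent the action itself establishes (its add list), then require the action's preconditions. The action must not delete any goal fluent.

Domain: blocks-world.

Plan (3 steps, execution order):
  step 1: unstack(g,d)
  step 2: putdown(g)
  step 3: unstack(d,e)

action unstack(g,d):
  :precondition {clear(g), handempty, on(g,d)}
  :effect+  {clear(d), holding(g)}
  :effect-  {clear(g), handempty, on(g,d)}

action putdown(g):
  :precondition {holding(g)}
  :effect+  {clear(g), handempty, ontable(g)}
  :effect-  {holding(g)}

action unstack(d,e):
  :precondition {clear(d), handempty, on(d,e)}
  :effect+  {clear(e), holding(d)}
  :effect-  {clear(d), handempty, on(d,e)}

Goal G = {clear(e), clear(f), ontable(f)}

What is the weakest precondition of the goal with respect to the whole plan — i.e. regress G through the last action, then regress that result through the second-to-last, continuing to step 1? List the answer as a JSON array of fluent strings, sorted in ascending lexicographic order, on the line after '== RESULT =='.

Work backward from the goal:
  through step 3 (unstack(d,e)): drop {clear(e)}, keep {clear(f), ontable(f)}, require {clear(d), handempty, on(d,e)}
    → {clear(d), clear(f), handempty, on(d,e), ontable(f)}
  through step 2 (putdown(g)): drop {handempty}, keep {clear(d), clear(f), on(d,e), ontable(f)}, require {holding(g)}
    → {clear(d), clear(f), holding(g), on(d,e), ontable(f)}
  through step 1 (unstack(g,d)): drop {clear(d), holding(g)}, keep {clear(f), on(d,e), ontable(f)}, require {clear(g), handempty, on(g,d)}
    → {clear(f), clear(g), handempty, on(d,e), on(g,d), ontable(f)}

== RESULT ==
["clear(f)", "clear(g)", "handempty", "on(d,e)", "on(g,d)", "ontable(f)"]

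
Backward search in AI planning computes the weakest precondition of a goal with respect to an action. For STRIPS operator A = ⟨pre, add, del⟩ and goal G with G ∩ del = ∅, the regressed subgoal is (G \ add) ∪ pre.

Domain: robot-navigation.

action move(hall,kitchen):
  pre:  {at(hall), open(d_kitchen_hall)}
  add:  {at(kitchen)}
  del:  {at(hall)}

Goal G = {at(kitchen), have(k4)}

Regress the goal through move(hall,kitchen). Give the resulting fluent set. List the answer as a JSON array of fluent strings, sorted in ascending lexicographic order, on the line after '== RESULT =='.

Regress:
  G ∩ del = {}  (empty — regression defined)
  G \ add = {at(kitchen), have(k4)} \ {at(kitchen)} = {have(k4)}
  ∪ pre   = {have(k4)} ∪ {at(hall), open(d_kitchen_hall)}
          = {at(hall), have(k4), open(d_kitchen_hall)}

== RESULT ==
["at(hall)", "have(k4)", "open(d_kitchen_hall)"]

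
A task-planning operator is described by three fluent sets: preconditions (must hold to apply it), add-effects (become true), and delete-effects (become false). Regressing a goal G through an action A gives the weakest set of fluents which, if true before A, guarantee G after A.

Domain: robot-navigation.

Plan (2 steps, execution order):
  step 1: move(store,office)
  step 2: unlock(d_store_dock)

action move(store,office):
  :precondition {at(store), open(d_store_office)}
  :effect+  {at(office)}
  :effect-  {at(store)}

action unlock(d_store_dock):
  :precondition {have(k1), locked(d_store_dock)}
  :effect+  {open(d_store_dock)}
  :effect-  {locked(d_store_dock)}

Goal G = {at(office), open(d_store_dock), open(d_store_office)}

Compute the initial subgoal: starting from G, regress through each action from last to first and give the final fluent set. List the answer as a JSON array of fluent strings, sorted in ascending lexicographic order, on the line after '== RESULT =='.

Work backward from the goal:
  through step 2 (unlock(d_store_dock)): drop {open(d_store_dock)}, keep {at(office), open(d_store_office)}, require {have(k1), locked(d_store_dock)}
    → {at(office), have(k1), locked(d_store_dock), open(d_store_office)}
  through step 1 (move(store,office)): drop {at(office)}, keep {have(k1), locked(d_store_dock), open(d_store_office)}, require {at(store), open(d_store_office)}
    → {at(store), have(k1), locked(d_store_dock), open(d_store_office)}

== RESULT ==
["at(store)", "have(k1)", "locked(d_store_dock)", "open(d_store_office)"]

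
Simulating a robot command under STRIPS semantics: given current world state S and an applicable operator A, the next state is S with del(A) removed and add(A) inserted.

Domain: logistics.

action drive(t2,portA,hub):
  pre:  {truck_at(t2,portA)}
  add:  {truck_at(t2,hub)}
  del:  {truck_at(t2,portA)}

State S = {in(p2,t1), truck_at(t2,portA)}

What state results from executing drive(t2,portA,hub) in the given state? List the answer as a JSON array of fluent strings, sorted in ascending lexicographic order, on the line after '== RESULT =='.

Progress:
  pre ⊆ S: {truck_at(t2,portA)} ⊆ S  — applicable
  S \ del = {in(p2,t1)}
  ∪ add   = {in(p2,t1), truck_at(t2,hub)}

== RESULT ==
["in(p2,t1)", "truck_at(t2,hub)"]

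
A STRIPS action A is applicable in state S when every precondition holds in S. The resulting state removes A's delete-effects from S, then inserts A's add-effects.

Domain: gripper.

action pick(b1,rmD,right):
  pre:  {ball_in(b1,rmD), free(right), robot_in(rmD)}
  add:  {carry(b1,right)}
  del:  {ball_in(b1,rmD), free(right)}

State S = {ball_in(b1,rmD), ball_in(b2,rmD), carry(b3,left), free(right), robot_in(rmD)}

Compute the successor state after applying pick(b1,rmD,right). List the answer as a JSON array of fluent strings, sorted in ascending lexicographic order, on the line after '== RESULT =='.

Progress:
  pre ⊆ S: {ball_in(b1,rmD), free(right), robot_in(rmD)} ⊆ S  — applicable
  S \ del = {ball_in(b2,rmD), carry(b3,left), robot_in(rmD)}
  ∪ add   = {ball_in(b2,rmD), carry(b1,right), carry(b3,left), robot_in(rmD)}

== RESULT ==
["ball_in(b2,rmD)", "carry(b1,right)", "carry(b3,left)", "robot_in(rmD)"]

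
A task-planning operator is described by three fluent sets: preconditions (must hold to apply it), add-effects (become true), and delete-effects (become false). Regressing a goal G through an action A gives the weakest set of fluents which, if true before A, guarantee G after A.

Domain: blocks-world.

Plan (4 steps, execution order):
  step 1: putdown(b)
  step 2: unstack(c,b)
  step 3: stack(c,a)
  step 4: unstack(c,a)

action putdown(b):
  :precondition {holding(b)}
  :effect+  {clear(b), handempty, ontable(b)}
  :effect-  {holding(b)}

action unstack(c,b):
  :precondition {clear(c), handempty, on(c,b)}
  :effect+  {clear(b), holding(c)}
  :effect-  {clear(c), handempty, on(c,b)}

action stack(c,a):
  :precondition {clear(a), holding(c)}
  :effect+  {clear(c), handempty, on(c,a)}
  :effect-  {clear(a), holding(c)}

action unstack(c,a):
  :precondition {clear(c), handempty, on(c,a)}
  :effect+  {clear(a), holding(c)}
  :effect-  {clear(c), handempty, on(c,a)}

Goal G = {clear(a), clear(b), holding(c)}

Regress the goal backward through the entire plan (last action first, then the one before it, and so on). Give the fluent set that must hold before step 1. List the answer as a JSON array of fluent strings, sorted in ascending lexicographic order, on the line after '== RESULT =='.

Work backward from the goal:
  through step 4 (unstack(c,a)): drop {clear(a), holding(c)}, keep {clear(b)}, require {clear(c), handempty, on(c,a)}
    → {clear(b), clear(c), handempty, on(c,a)}
  through step 3 (stack(c,a)): drop {clear(c), handempty, on(c,a)}, keep {clear(b)}, require {clear(a), holding(c)}
    → {clear(a), clear(b), holding(c)}
  through step 2 (unstack(c,b)): drop {clear(b), holding(c)}, keep {clear(a)}, require {clear(c), handempty, on(c,b)}
    → {clear(a), clear(c), handempty, on(c,b)}
  through step 1 (putdown(b)): drop {handempty}, keep {clear(a), clear(c), on(c,b)}, require {holding(b)}
    → {clear(a), clear(c), holding(b), on(c,b)}

== RESULT ==
["clear(a)", "clear(c)", "holding(b)", "on(c,b)"]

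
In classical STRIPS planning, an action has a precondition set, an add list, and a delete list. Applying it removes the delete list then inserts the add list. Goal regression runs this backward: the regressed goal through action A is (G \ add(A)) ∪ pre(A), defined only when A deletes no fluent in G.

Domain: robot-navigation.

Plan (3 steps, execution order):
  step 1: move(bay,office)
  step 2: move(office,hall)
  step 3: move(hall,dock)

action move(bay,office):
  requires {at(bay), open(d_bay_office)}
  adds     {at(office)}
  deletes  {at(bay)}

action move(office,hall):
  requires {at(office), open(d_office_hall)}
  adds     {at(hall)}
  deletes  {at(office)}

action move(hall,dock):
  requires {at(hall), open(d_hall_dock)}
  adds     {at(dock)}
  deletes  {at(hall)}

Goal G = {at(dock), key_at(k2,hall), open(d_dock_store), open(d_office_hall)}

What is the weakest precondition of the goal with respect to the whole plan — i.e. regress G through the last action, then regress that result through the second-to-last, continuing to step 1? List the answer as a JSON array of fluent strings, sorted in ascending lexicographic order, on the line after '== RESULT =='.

Regress step by step:
  through step 3 (move(hall,dock)): drop {at(dock)}, keep {key_at(k2,hall), open(d_dock_store), open(d_office_hall)}, require {at(hall), open(d_hall_dock)}
    → {at(hall), key_at(k2,hall), open(d_dock_store), open(d_hall_dock), open(d_office_hall)}
  through step 2 (move(office,hall)): drop {at(hall)}, keep {key_at(k2,hall), open(d_dock_store), open(d_hall_dock), open(d_office_hall)}, require {at(office), open(d_office_hall)}
    → {at(office), key_at(k2,hall), open(d_dock_store), open(d_hall_dock), open(d_office_hall)}
  through step 1 (move(bay,office)): drop {at(office)}, keep {key_at(k2,hall), open(d_dock_store), open(d_hall_dock), open(d_office_hall)}, require {at(bay), open(d_bay_office)}
    → {at(bay), key_at(k2,hall), open(d_bay_office), open(d_dock_store), open(d_hall_dock), open(d_office_hall)}

== RESULT ==
["at(bay)", "key_at(k2,hall)", "open(d_bay_office)", "open(d_dock_store)", "open(d_hall_dock)", "open(d_office_hall)"]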